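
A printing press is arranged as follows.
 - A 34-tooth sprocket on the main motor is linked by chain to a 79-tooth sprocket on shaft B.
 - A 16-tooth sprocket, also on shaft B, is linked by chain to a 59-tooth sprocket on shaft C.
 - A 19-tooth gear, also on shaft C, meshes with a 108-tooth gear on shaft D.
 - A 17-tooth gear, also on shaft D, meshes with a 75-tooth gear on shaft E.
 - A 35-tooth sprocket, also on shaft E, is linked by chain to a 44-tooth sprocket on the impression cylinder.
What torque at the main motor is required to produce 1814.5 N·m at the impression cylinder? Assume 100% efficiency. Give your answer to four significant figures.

6.718 N·m

Overall ratio R = 2.3235 × 3.6875 × 5.6842 × 4.4118 × 1.2571 = 270.11.
Input torque = output torque / R = 1814.5 / 270.11 = 6.7175 N·m.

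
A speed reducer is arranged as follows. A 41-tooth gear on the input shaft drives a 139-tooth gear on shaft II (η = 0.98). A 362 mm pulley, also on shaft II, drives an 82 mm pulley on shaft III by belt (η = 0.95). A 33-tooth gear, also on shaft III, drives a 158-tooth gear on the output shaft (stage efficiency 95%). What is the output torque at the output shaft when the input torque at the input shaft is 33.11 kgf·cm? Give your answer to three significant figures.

108 kgf·cm

Gear mesh: ratio = 139/41 = 3.3902; torque at shaft II = 33.11 × 3.3902 × 0.98 = 110.01 kgf·cm.
Belt: ratio = 82/362 = 0.22652; torque at shaft III = 110.01 × 0.22652 × 0.95 = 23.673 kgf·cm.
Gear mesh: ratio = 158/33 = 4.7879; torque at the output shaft = 23.673 × 4.7879 × 0.95 = 107.67 kgf·cm.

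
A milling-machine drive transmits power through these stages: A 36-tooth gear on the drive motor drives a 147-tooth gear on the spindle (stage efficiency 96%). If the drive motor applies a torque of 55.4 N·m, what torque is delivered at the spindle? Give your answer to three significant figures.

217 N·m

gear mesh 147/36 = 4.0833 → τ = 55.4·4.0833·0.96 = 217.17 N·m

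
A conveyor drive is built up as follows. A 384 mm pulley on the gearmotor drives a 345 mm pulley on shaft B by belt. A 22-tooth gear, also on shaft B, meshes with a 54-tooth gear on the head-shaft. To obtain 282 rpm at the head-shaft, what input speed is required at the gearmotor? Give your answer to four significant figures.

Overall ratio R = 0.89844 × 2.4545 = 2.2053.
Required input speed = output speed × R = 282 × 2.2053 = 621.88 rpm.

621.9 rpm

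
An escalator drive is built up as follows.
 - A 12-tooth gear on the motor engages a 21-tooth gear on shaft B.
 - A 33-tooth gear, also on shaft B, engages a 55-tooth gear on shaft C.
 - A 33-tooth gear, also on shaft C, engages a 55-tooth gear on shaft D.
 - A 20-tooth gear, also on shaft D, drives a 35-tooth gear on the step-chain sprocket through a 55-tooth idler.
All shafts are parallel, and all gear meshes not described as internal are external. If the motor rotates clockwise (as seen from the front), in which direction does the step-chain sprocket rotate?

counterclockwise

the motor → shaft B: external mesh, 1 reversal → CCW.
shaft B → shaft C: external mesh, 1 reversal → CW.
shaft C → shaft D: external mesh, 1 reversal → CCW.
shaft D → the step-chain sprocket: driver → idler → driven is 2 external meshes, 2 reversals → CCW.
5 reversals in total — an odd number — so the step-chain sprocket turns opposite to the motor.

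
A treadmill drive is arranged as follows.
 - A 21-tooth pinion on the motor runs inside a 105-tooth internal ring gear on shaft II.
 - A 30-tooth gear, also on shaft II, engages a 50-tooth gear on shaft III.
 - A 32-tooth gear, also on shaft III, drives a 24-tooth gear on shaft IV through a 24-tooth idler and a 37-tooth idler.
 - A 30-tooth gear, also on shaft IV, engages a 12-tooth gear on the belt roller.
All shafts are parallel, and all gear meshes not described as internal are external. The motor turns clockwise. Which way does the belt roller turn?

counterclockwise

the motor → shaft II: internal mesh, same direction → CW.
shaft II → shaft III: external mesh, 1 reversal → CCW.
shaft III → shaft IV: driver → idler → idler → driven is 3 external meshes, 3 reversals → CW.
shaft IV → the belt roller: external mesh, 1 reversal → CCW.
5 reversals in total — an odd number — so the belt roller turns opposite to the motor.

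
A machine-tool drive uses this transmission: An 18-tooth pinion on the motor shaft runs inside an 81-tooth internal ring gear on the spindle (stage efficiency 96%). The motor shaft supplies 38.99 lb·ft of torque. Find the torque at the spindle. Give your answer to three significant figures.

168 lb·ft

Internal gear: ratio = 81/18 = 4.5; torque at the spindle = 38.99 × 4.5 × 0.96 = 168.44 lb·ft.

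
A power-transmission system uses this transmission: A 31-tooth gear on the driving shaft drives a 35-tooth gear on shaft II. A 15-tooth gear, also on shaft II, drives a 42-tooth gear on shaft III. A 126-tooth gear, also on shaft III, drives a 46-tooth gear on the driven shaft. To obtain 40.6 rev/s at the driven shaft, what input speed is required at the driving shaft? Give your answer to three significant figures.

46.9 rev/s

Overall ratio R = 1.129 × 2.8 × 0.36508 = 1.1541.
Required input speed = output speed × R = 40.6 × 1.1541 = 46.857 rev/s.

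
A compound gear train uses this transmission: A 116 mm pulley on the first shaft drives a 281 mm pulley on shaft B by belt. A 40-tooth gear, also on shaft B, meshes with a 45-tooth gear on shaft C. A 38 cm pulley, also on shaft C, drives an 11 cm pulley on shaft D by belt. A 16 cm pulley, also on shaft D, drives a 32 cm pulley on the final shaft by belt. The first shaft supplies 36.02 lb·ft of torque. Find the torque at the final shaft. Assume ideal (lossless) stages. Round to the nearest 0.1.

After the belt (281/116): 36.02 × 2.4224 = 87.255 lb·ft
After the gear mesh (45/40): 87.255 × 1.125 = 98.162 lb·ft
After the belt (11/38): 98.162 × 0.28947 = 28.415 lb·ft
After the belt (32/16): 28.415 × 2 = 56.831 lb·ft

56.8 lb·ft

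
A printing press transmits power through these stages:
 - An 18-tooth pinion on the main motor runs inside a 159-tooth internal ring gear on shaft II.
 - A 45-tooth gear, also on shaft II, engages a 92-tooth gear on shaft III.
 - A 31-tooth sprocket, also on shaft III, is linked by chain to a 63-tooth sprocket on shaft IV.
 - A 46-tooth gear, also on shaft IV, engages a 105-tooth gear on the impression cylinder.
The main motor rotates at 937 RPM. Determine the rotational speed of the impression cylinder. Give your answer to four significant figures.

11.18 RPM

the main motor → shaft II (internal gear, 159/18): 937 ÷ 8.8333 = 106.08 RPM
shaft II → shaft III (gear mesh, 92/45): 106.08 ÷ 2.0444 = 51.885 RPM
shaft III → shaft IV (chain, 63/31): 51.885 ÷ 2.0323 = 25.531 RPM
shaft IV → the impression cylinder (gear mesh, 105/46): 25.531 ÷ 2.2826 = 11.185 RPM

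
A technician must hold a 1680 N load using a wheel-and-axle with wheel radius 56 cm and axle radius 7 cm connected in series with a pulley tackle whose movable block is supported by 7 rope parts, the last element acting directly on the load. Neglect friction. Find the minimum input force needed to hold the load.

Wheel-and-axle MA = R/r = 56/7 = 8.
Block-and-tackle MA = number of supporting rope parts = 7.
Combined ideal MA = 8 × 7 = 56.
Effort = load / MA = 1680 / 56 = 30 N.

30 N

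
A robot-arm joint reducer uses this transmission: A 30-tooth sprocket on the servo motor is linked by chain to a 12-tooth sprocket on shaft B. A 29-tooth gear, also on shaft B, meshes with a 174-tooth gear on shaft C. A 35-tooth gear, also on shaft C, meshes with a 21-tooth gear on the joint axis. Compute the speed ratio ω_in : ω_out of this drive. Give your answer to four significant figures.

Each stage contributes driven/driver: chain 12/30 = 0.4, gear mesh 174/29 = 6, gear mesh 21/35 = 0.6.
Overall: 0.4 × 6 × 0.6 = 1.44.

1.440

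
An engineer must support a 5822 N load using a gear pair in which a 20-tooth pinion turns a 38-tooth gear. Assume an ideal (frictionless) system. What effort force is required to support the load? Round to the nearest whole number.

Gear pair MA = 38/20 = 1.9.
Effort = load / MA = 5822 / 1.9 = 3064.2 N.

3064 N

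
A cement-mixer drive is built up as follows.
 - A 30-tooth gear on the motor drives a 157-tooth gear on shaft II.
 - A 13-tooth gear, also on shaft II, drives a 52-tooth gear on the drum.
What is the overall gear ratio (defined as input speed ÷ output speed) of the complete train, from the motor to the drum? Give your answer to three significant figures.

20.9

Each stage contributes driven/driver: gear mesh 157/30 = 5.2333, gear mesh 52/13 = 4.
Overall: 5.2333 × 4 = 20.933.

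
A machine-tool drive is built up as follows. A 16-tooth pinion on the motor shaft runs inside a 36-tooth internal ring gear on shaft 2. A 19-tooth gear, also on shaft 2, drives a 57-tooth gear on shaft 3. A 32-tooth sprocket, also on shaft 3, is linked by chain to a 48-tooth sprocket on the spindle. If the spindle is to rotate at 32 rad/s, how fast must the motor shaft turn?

324 rad/s

Overall ratio R = 2.25 × 3 × 1.5 = 10.125.
Required input speed = output speed × R = 32 × 10.125 = 324 rad/s.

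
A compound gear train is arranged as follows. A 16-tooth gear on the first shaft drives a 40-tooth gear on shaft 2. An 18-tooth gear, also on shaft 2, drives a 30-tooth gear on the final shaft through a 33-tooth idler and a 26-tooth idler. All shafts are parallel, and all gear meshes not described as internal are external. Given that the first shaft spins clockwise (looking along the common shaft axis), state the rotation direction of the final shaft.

the first shaft → shaft 2: external mesh, 1 reversal → CCW.
shaft 2 → the final shaft: driver → idler → idler → driven is 3 external meshes, 3 reversals → CW.
4 reversals in total — an even number — so the final shaft turns the same way as the first shaft.

clockwise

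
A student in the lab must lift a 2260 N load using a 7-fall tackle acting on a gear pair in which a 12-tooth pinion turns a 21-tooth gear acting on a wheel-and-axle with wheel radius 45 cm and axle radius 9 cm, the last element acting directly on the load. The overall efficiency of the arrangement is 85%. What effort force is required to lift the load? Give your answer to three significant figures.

43.4 N

Block-and-tackle MA = number of supporting rope parts = 7.
Gear pair MA = 21/12 = 1.75.
Wheel-and-axle MA = R/r = 45/9 = 5.
Combined ideal MA = 7 × 1.75 × 5 = 61.25.
Actual MA = 61.25 × 0.85 = 52.062.
Effort = load / actual MA = 2260 / 52.062 = 43.409 N.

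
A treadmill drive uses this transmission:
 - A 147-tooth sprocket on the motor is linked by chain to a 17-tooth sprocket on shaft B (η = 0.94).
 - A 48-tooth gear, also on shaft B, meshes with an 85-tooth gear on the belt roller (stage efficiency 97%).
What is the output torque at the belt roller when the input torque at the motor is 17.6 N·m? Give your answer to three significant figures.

After the chain (17/147): 17.6 × 0.11565 × 0.94 = 1.9133 N·m
After the gear mesh (85/48): 1.9133 × 1.7708 × 0.97 = 3.2864 N·m

3.29 N·m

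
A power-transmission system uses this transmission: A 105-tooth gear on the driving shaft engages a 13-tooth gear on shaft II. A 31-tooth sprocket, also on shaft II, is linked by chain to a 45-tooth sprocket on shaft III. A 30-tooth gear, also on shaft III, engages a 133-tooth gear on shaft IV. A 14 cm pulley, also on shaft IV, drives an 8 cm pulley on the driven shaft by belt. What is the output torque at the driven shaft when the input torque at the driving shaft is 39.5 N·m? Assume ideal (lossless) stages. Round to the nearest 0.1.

Gear mesh: ratio = 13/105 = 0.12381; torque at shaft II = 39.5 × 0.12381 = 4.8905 N·m.
Chain: ratio = 45/31 = 1.4516; torque at shaft III = 4.8905 × 1.4516 = 7.0991 N·m.
Gear mesh: ratio = 133/30 = 4.4333; torque at shaft IV = 7.0991 × 4.4333 = 31.473 N·m.
Belt: ratio = 8/14 = 0.57143; torque at the driven shaft = 31.473 × 0.57143 = 17.984 N·m.

18.0 N·m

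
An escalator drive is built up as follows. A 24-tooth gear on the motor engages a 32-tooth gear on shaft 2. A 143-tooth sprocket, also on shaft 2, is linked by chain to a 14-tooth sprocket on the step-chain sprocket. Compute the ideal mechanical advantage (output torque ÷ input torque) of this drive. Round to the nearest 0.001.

0.131

Each stage contributes driven/driver: gear mesh 32/24 = 1.3333, chain 14/143 = 0.097902.
Overall: 1.3333 × 0.097902 = 0.13054.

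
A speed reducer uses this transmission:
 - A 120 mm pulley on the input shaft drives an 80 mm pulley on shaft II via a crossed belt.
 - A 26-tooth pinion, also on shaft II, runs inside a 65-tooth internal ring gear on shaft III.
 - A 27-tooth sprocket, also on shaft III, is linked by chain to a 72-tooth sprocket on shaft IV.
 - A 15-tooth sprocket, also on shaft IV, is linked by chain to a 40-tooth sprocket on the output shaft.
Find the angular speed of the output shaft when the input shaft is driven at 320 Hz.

the input shaft → shaft II (belt, 80/120): 320 ÷ 0.66667 = 480 Hz
shaft II → shaft III (internal gear, 65/26): 480 ÷ 2.5 = 192 Hz
shaft III → shaft IV (chain, 72/27): 192 ÷ 2.6667 = 72 Hz
shaft IV → the output shaft (chain, 40/15): 72 ÷ 2.6667 = 27 Hz

27 Hz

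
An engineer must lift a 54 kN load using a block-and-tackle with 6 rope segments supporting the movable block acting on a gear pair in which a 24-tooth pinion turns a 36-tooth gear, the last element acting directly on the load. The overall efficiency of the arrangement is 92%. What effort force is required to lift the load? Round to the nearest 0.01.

6.52 kN

Block-and-tackle MA = number of supporting rope parts = 6.
Gear pair MA = 36/24 = 1.5.
Combined ideal MA = 6 × 1.5 = 9.
Actual MA = 9 × 0.92 = 8.28.
Effort = load / actual MA = 54 / 8.28 = 6.5217 kN.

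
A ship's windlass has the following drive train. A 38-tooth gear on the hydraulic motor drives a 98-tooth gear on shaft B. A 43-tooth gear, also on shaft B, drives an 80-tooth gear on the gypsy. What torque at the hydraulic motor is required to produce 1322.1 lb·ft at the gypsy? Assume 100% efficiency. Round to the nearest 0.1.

275.5 lb·ft

Overall ratio R = 2.5789 × 1.8605 = 4.798.
Input torque = output torque / R = 1322.1 / 4.798 = 275.55 lb·ft.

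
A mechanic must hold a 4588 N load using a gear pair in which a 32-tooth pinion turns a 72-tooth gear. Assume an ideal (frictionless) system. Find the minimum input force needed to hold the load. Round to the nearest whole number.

Gear pair MA = 72/32 = 2.25.
Effort = load / MA = 4588 / 2.25 = 2039.1 N.

2039 N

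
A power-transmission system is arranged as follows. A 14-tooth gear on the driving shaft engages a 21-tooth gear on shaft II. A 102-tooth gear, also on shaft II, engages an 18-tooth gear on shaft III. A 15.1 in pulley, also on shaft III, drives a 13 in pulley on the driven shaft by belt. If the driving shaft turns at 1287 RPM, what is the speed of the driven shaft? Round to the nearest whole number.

5647 RPM

gear mesh 21/14 = 1.5 → 1287/1.5 = 858 RPM
gear mesh 18/102 = 0.17647 → 858/0.17647 = 4862 RPM
belt 13/15.1 = 0.86093 → 4862/0.86093 = 5647.4 RPM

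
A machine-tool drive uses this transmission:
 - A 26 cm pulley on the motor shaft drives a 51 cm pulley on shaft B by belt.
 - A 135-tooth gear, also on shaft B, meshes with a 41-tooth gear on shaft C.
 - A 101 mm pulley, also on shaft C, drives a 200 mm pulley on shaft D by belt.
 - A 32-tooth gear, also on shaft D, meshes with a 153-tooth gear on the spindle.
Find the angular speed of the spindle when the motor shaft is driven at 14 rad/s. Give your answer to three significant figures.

2.48 rad/s

Belt: ratio = 51/26 = 1.9615, so shaft B turns at 14 / 1.9615 = 7.1373 rad/s.
Gear mesh: ratio = 41/135 = 0.3037, so shaft C turns at 7.1373 / 0.3037 = 23.501 rad/s.
Belt: ratio = 200/101 = 1.9802, so shaft D turns at 23.501 / 1.9802 = 11.868 rad/s.
Gear mesh: ratio = 153/32 = 4.7812, so the spindle turns at 11.868 / 4.7812 = 2.4822 rad/s.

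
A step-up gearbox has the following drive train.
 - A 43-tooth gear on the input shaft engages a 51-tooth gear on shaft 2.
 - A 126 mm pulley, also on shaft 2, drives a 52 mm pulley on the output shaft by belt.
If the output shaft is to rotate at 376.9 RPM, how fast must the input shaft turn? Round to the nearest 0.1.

184.5 RPM

Overall ratio R = 1.186 × 0.4127 = 0.48948.
Required input speed = output speed × R = 376.9 × 0.48948 = 184.48 RPM.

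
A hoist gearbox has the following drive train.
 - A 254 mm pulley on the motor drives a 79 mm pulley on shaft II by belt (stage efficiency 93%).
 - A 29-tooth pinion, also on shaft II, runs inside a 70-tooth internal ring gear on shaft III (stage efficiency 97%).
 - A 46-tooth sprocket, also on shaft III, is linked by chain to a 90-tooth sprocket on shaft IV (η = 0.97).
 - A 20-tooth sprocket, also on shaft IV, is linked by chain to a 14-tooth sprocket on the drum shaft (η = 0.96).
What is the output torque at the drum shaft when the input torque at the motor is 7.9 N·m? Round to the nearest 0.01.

belt 79/254 = 0.31102 → τ = 7.9·0.31102·0.93 = 2.2851 N·m
internal gear 70/29 = 2.4138 → τ = 2.2851·2.4138·0.97 = 5.3503 N·m
chain 90/46 = 1.9565 → τ = 5.3503·1.9565·0.97 = 10.154 N·m
chain 14/20 = 0.7 → τ = 10.154·0.7·0.96 = 6.8234 N·m

6.82 N·m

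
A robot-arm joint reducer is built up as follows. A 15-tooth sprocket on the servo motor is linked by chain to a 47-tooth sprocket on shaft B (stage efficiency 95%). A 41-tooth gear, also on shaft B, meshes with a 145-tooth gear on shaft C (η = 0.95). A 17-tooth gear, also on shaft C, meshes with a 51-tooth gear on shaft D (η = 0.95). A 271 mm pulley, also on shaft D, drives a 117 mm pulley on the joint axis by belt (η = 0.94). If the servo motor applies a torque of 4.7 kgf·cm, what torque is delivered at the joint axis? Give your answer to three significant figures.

Chain: ratio = 47/15 = 3.1333; torque at shaft B = 4.7 × 3.1333 × 0.95 = 13.99 kgf·cm.
Gear mesh: ratio = 145/41 = 3.5366; torque at shaft C = 13.99 × 3.5366 × 0.95 = 47.004 kgf·cm.
Gear mesh: ratio = 51/17 = 3; torque at shaft D = 47.004 × 3 × 0.95 = 133.96 kgf·cm.
Belt: ratio = 117/271 = 0.43173; torque at the joint axis = 133.96 × 0.43173 × 0.94 = 54.366 kgf·cm.

54.4 kgf·cm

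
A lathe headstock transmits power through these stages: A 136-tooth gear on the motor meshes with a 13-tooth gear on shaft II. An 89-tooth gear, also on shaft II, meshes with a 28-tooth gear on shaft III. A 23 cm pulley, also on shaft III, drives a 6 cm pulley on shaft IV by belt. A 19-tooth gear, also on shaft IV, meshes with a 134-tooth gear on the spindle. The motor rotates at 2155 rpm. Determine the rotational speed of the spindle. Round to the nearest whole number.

38949 rpm

Gear mesh: ratio = 13/136 = 0.095588, so shaft II turns at 2155 / 0.095588 = 22545 rpm.
Gear mesh: ratio = 28/89 = 0.31461, so shaft III turns at 22545 / 0.31461 = 71660 rpm.
Belt: ratio = 6/23 = 0.26087, so shaft IV turns at 71660 / 0.26087 = 2.747e+05 rpm.
Gear mesh: ratio = 134/19 = 7.0526, so the spindle turns at 2.747e+05 / 7.0526 = 38949 rpm.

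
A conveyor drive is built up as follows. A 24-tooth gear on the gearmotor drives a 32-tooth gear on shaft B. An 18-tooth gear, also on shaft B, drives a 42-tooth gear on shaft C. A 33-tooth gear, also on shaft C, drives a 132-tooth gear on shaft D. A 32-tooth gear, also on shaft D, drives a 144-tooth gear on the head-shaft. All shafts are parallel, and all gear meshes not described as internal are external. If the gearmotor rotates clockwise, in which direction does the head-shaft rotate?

the gearmotor → shaft B: external mesh, 1 reversal → CCW.
shaft B → shaft C: external mesh, 1 reversal → CW.
shaft C → shaft D: external mesh, 1 reversal → CCW.
shaft D → the head-shaft: external mesh, 1 reversal → CW.
4 reversals in total — an even number — so the head-shaft turns the same way as the gearmotor.

clockwise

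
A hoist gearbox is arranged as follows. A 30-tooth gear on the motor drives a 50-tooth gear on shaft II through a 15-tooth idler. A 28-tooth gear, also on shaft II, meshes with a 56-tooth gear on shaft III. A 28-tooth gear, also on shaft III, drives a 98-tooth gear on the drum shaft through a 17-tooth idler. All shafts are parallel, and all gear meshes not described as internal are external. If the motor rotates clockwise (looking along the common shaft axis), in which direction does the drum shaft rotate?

the motor → shaft II: driver → idler → driven is 2 external meshes, 2 reversals → CW.
shaft II → shaft III: external mesh, 1 reversal → CCW.
shaft III → the drum shaft: driver → idler → driven is 2 external meshes, 2 reversals → CCW.
5 reversals in total — an odd number — so the drum shaft turns opposite to the motor.

counterclockwise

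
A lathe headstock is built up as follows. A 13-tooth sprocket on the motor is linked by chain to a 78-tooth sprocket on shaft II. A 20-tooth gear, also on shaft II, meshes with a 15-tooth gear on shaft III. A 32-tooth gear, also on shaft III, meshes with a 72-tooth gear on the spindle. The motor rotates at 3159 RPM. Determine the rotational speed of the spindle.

Chain: ratio = 78/13 = 6, so shaft II turns at 3159 / 6 = 526.5 RPM.
Gear mesh: ratio = 15/20 = 0.75, so shaft III turns at 526.5 / 0.75 = 702 RPM.
Gear mesh: ratio = 72/32 = 2.25, so the spindle turns at 702 / 2.25 = 312 RPM.

312 RPM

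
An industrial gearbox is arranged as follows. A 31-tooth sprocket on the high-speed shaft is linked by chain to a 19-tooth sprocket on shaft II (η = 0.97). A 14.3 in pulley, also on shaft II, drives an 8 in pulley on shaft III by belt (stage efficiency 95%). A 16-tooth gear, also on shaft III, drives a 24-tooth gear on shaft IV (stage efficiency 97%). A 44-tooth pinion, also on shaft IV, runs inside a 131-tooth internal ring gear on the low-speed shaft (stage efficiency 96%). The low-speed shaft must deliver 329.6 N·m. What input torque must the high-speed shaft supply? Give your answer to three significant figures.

251 N·m

Overall ratio R = 0.6129 × 0.55944 × 1.5 × 2.9773 = 1.5313; overall efficiency η = 0.97 × 0.95 × 0.97 × 0.96 = 0.8581.
Input torque = output torque / (R × η) = 329.6 / (1.5313 × 0.8581) = 250.84 N·m.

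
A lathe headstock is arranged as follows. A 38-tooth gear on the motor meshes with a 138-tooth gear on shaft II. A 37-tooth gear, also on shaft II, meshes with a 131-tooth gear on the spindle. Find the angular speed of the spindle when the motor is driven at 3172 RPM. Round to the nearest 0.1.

246.7 RPM

the motor → shaft II (gear mesh, 138/38): 3172 ÷ 3.6316 = 873.45 RPM
shaft II → the spindle (gear mesh, 131/37): 873.45 ÷ 3.5405 = 246.7 RPM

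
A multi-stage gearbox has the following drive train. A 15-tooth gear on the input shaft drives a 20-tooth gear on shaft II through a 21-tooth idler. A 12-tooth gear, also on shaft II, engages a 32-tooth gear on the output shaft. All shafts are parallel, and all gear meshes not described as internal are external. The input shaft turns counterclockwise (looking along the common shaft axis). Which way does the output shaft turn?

the input shaft → shaft II: driver → idler → driven is 2 external meshes, 2 reversals → CCW.
shaft II → the output shaft: external mesh, 1 reversal → CW.
3 reversals in total — an odd number — so the output shaft turns opposite to the input shaft.

clockwise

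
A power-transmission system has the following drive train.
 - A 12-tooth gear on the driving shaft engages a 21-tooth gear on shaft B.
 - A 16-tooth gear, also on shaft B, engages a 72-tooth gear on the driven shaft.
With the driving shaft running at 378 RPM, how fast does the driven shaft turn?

Gear mesh: ratio = 21/12 = 1.75, so shaft B turns at 378 / 1.75 = 216 RPM.
Gear mesh: ratio = 72/16 = 4.5, so the driven shaft turns at 216 / 4.5 = 48 RPM.

48 RPM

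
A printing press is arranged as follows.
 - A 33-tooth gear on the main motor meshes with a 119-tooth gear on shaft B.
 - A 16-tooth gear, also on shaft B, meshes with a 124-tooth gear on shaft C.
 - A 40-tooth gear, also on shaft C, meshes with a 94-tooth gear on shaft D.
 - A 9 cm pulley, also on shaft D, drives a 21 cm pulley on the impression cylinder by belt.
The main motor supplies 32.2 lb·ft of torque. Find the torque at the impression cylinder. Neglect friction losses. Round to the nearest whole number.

After the gear mesh (119/33): 32.2 × 3.6061 = 116.12 lb·ft
After the gear mesh (124/16): 116.12 × 7.75 = 899.89 lb·ft
After the gear mesh (94/40): 899.89 × 2.35 = 2114.7 lb·ft
After the belt (21/9): 2114.7 × 2.3333 = 4934.4 lb·ft

4934 lb·ft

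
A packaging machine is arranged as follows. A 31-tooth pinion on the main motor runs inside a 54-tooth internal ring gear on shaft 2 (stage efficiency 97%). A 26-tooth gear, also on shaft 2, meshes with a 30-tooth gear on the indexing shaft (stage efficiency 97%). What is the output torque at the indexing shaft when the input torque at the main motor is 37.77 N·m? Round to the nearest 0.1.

71.4 N·m

After the internal gear (54/31): 37.77 × 1.7419 × 0.97 = 63.819 N·m
After the gear mesh (30/26): 63.819 × 1.1538 × 0.97 = 71.428 N·m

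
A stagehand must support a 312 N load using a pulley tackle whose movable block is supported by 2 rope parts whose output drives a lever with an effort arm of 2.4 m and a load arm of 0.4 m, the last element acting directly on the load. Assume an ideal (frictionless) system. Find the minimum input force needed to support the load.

Block-and-tackle MA = number of supporting rope parts = 2.
Lever MA = effort arm / load arm = 2.4/0.4 = 6.
Combined ideal MA = 2 × 6 = 12.
Effort = load / MA = 312 / 12 = 26 N.

26 N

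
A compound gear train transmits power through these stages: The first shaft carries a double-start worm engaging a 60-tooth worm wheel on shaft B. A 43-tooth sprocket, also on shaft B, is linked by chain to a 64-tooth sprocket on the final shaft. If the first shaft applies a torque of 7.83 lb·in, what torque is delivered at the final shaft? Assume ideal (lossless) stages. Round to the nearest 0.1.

349.6 lb·in

worm 60/2 = 30 → τ = 7.83·30 = 234.9 lb·in
chain 64/43 = 1.4884 → τ = 234.9·1.4884 = 349.62 lb·in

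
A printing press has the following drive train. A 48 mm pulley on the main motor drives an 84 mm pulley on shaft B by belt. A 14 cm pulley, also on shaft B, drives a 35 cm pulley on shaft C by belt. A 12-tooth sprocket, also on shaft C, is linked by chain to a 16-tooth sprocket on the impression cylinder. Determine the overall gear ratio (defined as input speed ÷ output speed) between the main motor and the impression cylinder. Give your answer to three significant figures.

5.83

Each stage contributes driven/driver: belt 84/48 = 1.75, belt 35/14 = 2.5, chain 16/12 = 1.3333.
Overall: 1.75 × 2.5 × 1.3333 = 5.8333.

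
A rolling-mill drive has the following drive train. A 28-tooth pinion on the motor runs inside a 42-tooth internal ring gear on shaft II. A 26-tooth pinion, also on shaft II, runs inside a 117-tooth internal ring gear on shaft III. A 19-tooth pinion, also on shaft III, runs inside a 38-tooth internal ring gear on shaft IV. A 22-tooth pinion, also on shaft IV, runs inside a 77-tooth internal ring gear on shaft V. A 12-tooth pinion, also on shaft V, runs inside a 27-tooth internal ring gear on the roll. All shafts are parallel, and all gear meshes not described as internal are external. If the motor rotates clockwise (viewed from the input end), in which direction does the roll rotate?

clockwise

the motor → shaft II: internal mesh, same direction → CW.
shaft II → shaft III: internal mesh, same direction → CW.
shaft III → shaft IV: internal mesh, same direction → CW.
shaft IV → shaft V: internal mesh, same direction → CW.
shaft V → the roll: internal mesh, same direction → CW.
0 reversals in total — an even number — so the roll turns the same way as the motor.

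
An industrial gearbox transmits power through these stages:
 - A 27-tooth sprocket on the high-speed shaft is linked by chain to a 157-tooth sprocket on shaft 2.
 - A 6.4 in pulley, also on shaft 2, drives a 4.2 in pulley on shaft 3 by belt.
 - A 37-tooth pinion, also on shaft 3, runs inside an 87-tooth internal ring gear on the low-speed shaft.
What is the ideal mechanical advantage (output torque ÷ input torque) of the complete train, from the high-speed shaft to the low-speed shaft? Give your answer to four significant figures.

Each stage contributes driven/driver: chain 157/27 = 5.8148, belt 4.2/6.4 = 0.65625, internal gear 87/37 = 2.3514.
Overall: 5.8148 × 0.65625 × 2.3514 = 8.9727.

8.973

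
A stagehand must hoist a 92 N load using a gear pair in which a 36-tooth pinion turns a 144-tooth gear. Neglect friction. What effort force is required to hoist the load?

Gear pair MA = 144/36 = 4.
Effort = load / MA = 92 / 4 = 23 N.

23 N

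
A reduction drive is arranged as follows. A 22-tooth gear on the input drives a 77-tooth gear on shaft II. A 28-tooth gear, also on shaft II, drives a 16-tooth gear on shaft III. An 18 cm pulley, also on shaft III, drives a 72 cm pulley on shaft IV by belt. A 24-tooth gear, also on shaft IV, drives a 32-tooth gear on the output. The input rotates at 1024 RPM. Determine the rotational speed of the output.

96 RPM

Gear mesh: ratio = 77/22 = 3.5, so shaft II turns at 1024 / 3.5 = 292.57 RPM.
Gear mesh: ratio = 16/28 = 0.57143, so shaft III turns at 292.57 / 0.57143 = 512 RPM.
Belt: ratio = 72/18 = 4, so shaft IV turns at 512 / 4 = 128 RPM.
Gear mesh: ratio = 32/24 = 1.3333, so the output turns at 128 / 1.3333 = 96 RPM.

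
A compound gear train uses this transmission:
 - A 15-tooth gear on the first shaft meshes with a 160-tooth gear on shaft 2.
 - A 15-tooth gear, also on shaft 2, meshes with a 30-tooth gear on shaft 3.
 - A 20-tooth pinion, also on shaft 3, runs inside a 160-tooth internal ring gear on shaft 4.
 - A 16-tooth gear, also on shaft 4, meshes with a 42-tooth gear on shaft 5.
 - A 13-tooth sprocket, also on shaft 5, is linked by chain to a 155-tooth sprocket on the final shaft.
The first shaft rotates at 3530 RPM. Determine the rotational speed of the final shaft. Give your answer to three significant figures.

the first shaft → shaft 2 (gear mesh, 160/15): 3530 ÷ 10.667 = 330.94 RPM
shaft 2 → shaft 3 (gear mesh, 30/15): 330.94 ÷ 2 = 165.47 RPM
shaft 3 → shaft 4 (internal gear, 160/20): 165.47 ÷ 8 = 20.684 RPM
shaft 4 → shaft 5 (gear mesh, 42/16): 20.684 ÷ 2.625 = 7.8795 RPM
shaft 5 → the final shaft (chain, 155/13): 7.8795 ÷ 11.923 = 0.66086 RPM

0.661 RPM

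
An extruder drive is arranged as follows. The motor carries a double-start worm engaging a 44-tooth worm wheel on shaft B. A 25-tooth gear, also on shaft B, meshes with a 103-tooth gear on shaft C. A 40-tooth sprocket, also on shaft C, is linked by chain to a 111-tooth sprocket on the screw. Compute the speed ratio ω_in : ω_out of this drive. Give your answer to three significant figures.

252

Each stage contributes driven/driver: worm 44/2 = 22, gear mesh 103/25 = 4.12, chain 111/40 = 2.775.
Overall: 22 × 4.12 × 2.775 = 251.53.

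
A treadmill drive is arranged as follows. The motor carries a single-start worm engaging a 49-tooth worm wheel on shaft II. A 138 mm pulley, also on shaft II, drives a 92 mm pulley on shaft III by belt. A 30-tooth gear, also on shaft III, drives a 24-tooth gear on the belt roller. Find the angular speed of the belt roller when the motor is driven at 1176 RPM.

worm 49/1 = 49 → 1176/49 = 24 RPM
belt 92/138 = 0.66667 → 24/0.66667 = 36 RPM
gear mesh 24/30 = 0.8 → 36/0.8 = 45 RPM

45 RPM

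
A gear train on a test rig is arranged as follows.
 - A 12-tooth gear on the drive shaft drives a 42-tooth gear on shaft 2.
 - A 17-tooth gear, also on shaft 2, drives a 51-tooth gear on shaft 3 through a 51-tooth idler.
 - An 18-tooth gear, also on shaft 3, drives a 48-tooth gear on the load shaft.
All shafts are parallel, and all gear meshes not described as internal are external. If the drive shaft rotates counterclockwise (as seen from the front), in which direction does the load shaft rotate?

the drive shaft → shaft 2: external mesh, 1 reversal → CW.
shaft 2 → shaft 3: driver → idler → driven is 2 external meshes, 2 reversals → CW.
shaft 3 → the load shaft: external mesh, 1 reversal → CCW.
4 reversals in total — an even number — so the load shaft turns the same way as the drive shaft.

counterclockwise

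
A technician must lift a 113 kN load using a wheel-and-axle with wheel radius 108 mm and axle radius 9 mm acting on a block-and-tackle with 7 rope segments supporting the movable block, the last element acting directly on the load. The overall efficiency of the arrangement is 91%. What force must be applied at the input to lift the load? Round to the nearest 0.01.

Wheel-and-axle MA = R/r = 108/9 = 12.
Block-and-tackle MA = number of supporting rope parts = 7.
Combined ideal MA = 12 × 7 = 84.
Actual MA = 84 × 0.91 = 76.44.
Effort = load / actual MA = 113 / 76.44 = 1.4783 kN.

1.48 kN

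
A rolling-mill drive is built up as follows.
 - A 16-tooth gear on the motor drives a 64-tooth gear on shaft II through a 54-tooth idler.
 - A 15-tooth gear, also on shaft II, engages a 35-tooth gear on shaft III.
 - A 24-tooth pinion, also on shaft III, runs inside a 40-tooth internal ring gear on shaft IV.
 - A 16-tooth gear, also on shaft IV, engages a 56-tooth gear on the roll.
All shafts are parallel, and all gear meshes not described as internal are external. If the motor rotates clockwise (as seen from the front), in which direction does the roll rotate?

the motor → shaft II: driver → idler → driven is 2 external meshes, 2 reversals → CW.
shaft II → shaft III: external mesh, 1 reversal → CCW.
shaft III → shaft IV: internal mesh, same direction → CCW.
shaft IV → the roll: external mesh, 1 reversal → CW.
4 reversals in total — an even number — so the roll turns the same way as the motor.

clockwise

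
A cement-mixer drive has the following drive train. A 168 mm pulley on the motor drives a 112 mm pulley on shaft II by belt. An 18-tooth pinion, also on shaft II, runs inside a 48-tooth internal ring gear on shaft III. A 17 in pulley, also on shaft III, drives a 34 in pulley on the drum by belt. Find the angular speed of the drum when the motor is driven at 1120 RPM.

Belt: ratio = 112/168 = 0.66667, so shaft II turns at 1120 / 0.66667 = 1680 RPM.
Internal gear: ratio = 48/18 = 2.6667, so shaft III turns at 1680 / 2.6667 = 630 RPM.
Belt: ratio = 34/17 = 2, so the drum turns at 630 / 2 = 315 RPM.

315 RPM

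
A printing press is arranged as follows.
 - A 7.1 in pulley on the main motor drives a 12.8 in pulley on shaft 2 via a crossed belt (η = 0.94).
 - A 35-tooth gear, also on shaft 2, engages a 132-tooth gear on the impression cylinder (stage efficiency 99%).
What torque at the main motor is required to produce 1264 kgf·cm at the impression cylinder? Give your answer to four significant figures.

199.8 kgf·cm

Overall ratio R = 1.8028 × 3.7714 = 6.7992; overall efficiency η = 0.94 × 0.99 = 0.9306.
Input torque = output torque / (R × η) = 1264 / (6.7992 × 0.9306) = 199.77 kgf·cm.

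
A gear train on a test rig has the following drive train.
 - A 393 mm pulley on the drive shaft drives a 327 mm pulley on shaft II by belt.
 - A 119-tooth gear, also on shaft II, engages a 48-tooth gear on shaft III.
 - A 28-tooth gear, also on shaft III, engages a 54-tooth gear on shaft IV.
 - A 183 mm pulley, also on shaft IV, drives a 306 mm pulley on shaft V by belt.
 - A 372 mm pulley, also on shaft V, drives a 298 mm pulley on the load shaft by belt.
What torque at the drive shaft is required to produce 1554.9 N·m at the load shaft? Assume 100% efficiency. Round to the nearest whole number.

1793 N·m

Overall ratio R = 0.83206 × 0.40336 × 1.9286 × 1.6721 × 0.80108 = 0.86702.
Input torque = output torque / R = 1554.9 / 0.86702 = 1793.4 N·m.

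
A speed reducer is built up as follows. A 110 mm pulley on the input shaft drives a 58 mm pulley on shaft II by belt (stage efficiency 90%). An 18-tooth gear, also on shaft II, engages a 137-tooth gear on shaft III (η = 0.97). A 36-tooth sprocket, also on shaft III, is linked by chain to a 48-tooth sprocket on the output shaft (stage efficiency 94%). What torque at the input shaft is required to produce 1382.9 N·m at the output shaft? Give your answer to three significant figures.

Overall ratio R = 0.52727 × 7.6111 × 1.3333 = 5.3508; overall efficiency η = 0.90 × 0.97 × 0.94 = 0.8206.
Input torque = output torque / (R × η) = 1382.9 / (5.3508 × 0.8206) = 314.94 N·m.

315 N·m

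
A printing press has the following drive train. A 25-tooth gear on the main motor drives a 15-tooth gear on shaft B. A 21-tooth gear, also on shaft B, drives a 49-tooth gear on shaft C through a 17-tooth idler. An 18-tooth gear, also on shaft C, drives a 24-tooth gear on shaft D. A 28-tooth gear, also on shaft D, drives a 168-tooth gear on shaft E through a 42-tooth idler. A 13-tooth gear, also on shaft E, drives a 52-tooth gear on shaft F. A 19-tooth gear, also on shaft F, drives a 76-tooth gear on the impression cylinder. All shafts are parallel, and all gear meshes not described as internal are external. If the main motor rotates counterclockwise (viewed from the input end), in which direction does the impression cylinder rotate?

the main motor → shaft B: external mesh, 1 reversal → CW.
shaft B → shaft C: driver → idler → driven is 2 external meshes, 2 reversals → CW.
shaft C → shaft D: external mesh, 1 reversal → CCW.
shaft D → shaft E: driver → idler → driven is 2 external meshes, 2 reversals → CCW.
shaft E → shaft F: external mesh, 1 reversal → CW.
shaft F → the impression cylinder: external mesh, 1 reversal → CCW.
8 reversals in total — an even number — so the impression cylinder turns the same way as the main motor.

counterclockwise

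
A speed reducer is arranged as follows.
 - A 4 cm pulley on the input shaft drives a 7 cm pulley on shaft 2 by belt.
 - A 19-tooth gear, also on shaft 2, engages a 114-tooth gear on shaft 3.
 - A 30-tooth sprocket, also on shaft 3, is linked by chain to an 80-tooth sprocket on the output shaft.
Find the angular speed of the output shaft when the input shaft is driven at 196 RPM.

7 RPM

the input shaft → shaft 2 (belt, 7/4): 196 ÷ 1.75 = 112 RPM
shaft 2 → shaft 3 (gear mesh, 114/19): 112 ÷ 6 = 18.667 RPM
shaft 3 → the output shaft (chain, 80/30): 18.667 ÷ 2.6667 = 7 RPM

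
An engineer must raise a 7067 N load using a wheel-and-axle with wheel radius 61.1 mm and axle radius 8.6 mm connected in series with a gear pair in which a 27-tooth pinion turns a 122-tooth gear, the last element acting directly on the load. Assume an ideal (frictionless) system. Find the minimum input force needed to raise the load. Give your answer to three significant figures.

220 N

Wheel-and-axle MA = R/r = 61.1/8.6 = 7.1047.
Gear pair MA = 122/27 = 4.5185.
Combined ideal MA = 7.1047 × 4.5185 = 32.102.
Effort = load / MA = 7067 / 32.102 = 220.14 N.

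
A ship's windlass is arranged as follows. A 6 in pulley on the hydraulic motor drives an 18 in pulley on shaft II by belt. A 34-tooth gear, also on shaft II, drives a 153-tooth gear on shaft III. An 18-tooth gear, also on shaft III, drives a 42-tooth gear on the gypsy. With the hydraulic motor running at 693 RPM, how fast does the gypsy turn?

22 RPM

the hydraulic motor → shaft II (belt, 18/6): 693 ÷ 3 = 231 RPM
shaft II → shaft III (gear mesh, 153/34): 231 ÷ 4.5 = 51.333 RPM
shaft III → the gypsy (gear mesh, 42/18): 51.333 ÷ 2.3333 = 22 RPM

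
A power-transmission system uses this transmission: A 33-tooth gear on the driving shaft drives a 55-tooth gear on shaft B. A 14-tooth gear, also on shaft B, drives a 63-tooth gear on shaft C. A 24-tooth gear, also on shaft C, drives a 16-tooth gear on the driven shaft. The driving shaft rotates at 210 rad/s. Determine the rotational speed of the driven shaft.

gear mesh 55/33 = 1.6667 → 210/1.6667 = 126 rad/s
gear mesh 63/14 = 4.5 → 126/4.5 = 28 rad/s
gear mesh 16/24 = 0.66667 → 28/0.66667 = 42 rad/s

42 rad/s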